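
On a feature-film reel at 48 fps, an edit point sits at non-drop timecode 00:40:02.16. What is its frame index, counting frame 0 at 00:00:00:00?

frame 115312

Total seconds to the label: (0 × 3600 + 40 × 60 + 2) = 2402.
Frame index = 2402 × 48 + 16 = 115312.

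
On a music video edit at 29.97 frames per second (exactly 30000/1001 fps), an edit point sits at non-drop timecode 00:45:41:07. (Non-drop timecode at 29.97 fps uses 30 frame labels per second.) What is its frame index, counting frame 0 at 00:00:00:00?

82237

Total seconds to the label: (0 × 3600 + 45 × 60 + 41) = 2741.
Frame index = 2741 × 30 + 7 = 82237.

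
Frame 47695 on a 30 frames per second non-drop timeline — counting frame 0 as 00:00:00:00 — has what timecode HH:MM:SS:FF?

47695 ÷ 30 = 1589 full seconds, remainder 25 frames.
1589 s = 0 h 26 min 29 s.
Timecode: 00:26:29:25.

00:26:29:25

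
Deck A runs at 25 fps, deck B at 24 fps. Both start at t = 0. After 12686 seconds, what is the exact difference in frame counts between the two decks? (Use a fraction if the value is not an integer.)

A emits 25 × 12686 = 317150 frames; B emits 24 × 12686 = 304464.
Difference = 12686 frames; B is behind A.

12686 frames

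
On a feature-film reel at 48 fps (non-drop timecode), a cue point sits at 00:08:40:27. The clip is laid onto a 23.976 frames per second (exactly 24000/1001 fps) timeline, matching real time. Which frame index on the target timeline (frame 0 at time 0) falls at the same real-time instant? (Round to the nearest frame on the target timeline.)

Source frame index: (0×3600 + 8×60 + 40) × 48 + 27 = 24987.
Real time: 24987 / (48) = 8329/16 s.
Target frame: (8329/16) × (24000/1001) = 12493500/1001 ≈ 12481.019 → 12481.

frame 12481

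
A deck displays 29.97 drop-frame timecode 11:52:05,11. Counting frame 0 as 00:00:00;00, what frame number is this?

1280479

Complete 10-minute blocks: 71, each 17982 frames → 1276722.
Remaining 2 whole minutes in the current block: 1800 + 1 × 1798 = 3598 frames.
Within the current minute: 5 × 30 + 11 − 2 = 159 (labels ;00/;01 skipped at this minute). Total = 1276722 + 3598 + 159 = 1280479.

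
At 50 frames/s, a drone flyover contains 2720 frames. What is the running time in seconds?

54.4 seconds

Running time = 2720 / (50) = 54.4 s.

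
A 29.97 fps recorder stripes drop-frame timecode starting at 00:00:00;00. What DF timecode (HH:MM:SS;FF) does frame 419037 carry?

Ten DF minutes hold 17982 frames, so frame 419037 lies in block 23 (frames 413586–431567) with 5451 frames into that block.
The block's first minute is 1800 frames and the rest 1798 each; 5451 frames reaches minute 3, so 23 × 18 + 3 × 2 = 420 labels have been skipped so far.
Adding those back, label number 419037 + 420 = 419457 at 30 labels/s is 13981 s + 27 f = 3 h 53 min 1 s frame 27, i.e. 03:53:01;27.

03:53:01;27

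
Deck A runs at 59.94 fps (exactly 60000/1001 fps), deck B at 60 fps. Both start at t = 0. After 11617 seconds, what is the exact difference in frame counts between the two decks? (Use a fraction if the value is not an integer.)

697020/1001 frames

A emits 60000/1001 × 11617 = 697020000/1001 frames; B emits 60 × 11617 = 697020.
Difference = 697020/1001 frames (≈ 696.3237); B is ahead of A.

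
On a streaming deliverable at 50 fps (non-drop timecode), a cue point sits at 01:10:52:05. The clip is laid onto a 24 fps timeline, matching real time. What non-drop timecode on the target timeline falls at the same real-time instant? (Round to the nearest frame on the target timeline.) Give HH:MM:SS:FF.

01:10:52:02

Source frame index: (1×3600 + 10×60 + 52) × 50 + 5 = 212605.
Real time: 212605 / (50) = 42521/10 s.
Target frame: (42521/10) × (24) = 510252/5 ≈ 102050.400 → 102050.
At 24 labels/s: frame 102050 → 01:10:52:02.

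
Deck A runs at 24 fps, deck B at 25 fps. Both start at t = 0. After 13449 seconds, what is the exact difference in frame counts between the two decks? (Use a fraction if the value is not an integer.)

A emits 24 × 13449 = 322776 frames; B emits 25 × 13449 = 336225.
Difference = 13449 frames; B is ahead of A.

13449 frames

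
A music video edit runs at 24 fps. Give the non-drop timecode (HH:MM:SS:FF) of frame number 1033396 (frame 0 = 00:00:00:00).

1033396 ÷ 24 = 43058 full seconds, remainder 4 frames.
43058 s = 11 h 57 min 38 s.
Timecode: 11:57:38:04.

11:57:38:04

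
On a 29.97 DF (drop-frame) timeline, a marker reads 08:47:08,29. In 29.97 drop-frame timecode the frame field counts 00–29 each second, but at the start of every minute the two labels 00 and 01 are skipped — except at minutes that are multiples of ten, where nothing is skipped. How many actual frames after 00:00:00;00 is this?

947919

Complete 10-minute blocks: 52, each 17982 frames → 935064.
Remaining 7 whole minutes in the current block: 1800 + 6 × 1798 = 12588 frames.
Within the current minute: 8 × 30 + 29 − 2 = 267 (labels ;00/;01 skipped at this minute). Total = 935064 + 12588 + 267 = 947919.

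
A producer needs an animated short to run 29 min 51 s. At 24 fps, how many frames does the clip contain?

29 min 51 s = 1791 s.
Frames = 1791 × 24 = 42984.

42984 frames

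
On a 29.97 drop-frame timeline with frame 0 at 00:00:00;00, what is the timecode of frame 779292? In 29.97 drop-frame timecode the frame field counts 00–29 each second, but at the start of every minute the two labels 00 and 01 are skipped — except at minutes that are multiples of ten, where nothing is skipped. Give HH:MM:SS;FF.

Each 10-minute DF block holds 10 × 60 × 30 − 9 × 2 = 17982 frames. 779292 ÷ 17982 → 43 full blocks, remainder 6066.
Within the partial block the first minute is 1800 frames and each further minute 1798, so 3 further minute boundaries passed. Total skipped labels = 18 × 43 + 2 × 3 = 780.
Non-drop label index = 779292 + 780 = 780072; at 30 labels/s that is 07:13:22:12, i.e. DF 07:13:22;12.

07:13:22;12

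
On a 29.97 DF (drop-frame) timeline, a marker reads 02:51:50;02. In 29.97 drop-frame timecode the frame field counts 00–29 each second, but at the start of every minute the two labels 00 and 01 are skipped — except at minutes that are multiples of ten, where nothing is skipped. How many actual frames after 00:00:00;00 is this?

As if non-drop at 30 labels/s: (2 × 3600 + 51 × 60 + 50) × 30 + 2 = 309302.
Minute boundaries passed: 171; those not divisible by 10: 171 − 17 = 154; dropped labels = 2 × 154 = 308.
Actual frame index = 309302 − 308 = 308994.

308994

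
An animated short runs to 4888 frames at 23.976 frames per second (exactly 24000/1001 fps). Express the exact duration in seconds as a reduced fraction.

Running time = 4888 ÷ (24000/1001) = 4888 × 1001/24000 = 611611/3000 s.

611611/3000 seconds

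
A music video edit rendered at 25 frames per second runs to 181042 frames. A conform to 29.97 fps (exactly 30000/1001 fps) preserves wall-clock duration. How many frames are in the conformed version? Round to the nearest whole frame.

217033 frames

Frames at target rate = 181042 × (30000/1001) / (25) = 217250400/1001 ≈ 217033.367.
Nearest whole frame: 217033.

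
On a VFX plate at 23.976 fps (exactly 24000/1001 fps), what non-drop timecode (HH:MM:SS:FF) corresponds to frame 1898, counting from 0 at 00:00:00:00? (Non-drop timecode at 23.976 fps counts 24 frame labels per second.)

1898 ÷ 24 = 79 full seconds, remainder 2 frames.
79 s = 0 h 1 min 19 s.
Timecode: 00:01:19:02.

00:01:19:02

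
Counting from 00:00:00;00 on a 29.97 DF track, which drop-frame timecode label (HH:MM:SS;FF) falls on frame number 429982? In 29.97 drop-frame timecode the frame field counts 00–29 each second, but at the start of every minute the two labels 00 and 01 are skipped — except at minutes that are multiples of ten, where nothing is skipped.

03:59:07;04

Each 10-minute DF block holds 10 × 60 × 30 − 9 × 2 = 17982 frames. 429982 ÷ 17982 → 23 full blocks, remainder 16396.
Within the partial block the first minute is 1800 frames and each further minute 1798, so 9 further minute boundaries passed. Total skipped labels = 18 × 23 + 2 × 9 = 432.
Non-drop label index = 429982 + 432 = 430414; at 30 labels/s that is 03:59:07:04, i.e. DF 03:59:07;04.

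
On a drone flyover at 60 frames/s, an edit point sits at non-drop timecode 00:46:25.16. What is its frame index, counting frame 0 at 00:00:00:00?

Total seconds to the label: (0 × 3600 + 46 × 60 + 25) = 2785.
Frame index = 2785 × 60 + 16 = 167116.

frame 167116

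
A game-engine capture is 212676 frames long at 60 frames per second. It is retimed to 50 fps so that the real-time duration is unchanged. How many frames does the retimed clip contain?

Target frames = source frames × (target rate / source rate) = 212676 × (50)/(60) = 212676 × 5/6 = 177230.

177230 frames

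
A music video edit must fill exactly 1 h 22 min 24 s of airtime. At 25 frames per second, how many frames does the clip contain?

123600 frames

1 h 22 min 24 s = 4944 s.
Frames = 4944 × 25 = 123600.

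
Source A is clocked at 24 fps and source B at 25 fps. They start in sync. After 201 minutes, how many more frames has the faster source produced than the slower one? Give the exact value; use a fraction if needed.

12060 frames

201 min = 12060 s.
A emits 24 × 12060 = 289440 frames; B emits 25 × 12060 = 301500.
Difference = 12060 frames; B is ahead of A.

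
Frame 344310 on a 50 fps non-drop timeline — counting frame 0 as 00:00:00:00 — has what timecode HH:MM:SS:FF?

01:54:46:10

344310 ÷ 50 = 6886 full seconds, remainder 10 frames.
6886 s = 1 h 54 min 46 s.
Timecode: 01:54:46:10.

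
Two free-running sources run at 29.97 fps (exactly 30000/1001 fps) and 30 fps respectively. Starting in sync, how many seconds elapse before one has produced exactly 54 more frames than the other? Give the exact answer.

The gap grows by |30 − 30000/1001| = 30/1001 frames per second.
Time for a 54-frame gap: 54 ÷ (30/1001) = 1801.8 s.

1801.8 seconds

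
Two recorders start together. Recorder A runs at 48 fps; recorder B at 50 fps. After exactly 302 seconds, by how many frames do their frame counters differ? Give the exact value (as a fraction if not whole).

604 frames

A emits 48 × 302 = 14496 frames; B emits 50 × 302 = 15100.
Difference = 604 frames; B is ahead of A.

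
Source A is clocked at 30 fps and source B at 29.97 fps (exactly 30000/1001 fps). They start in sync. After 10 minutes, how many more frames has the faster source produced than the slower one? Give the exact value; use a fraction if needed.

18000/1001 frames

10 min = 600 s.
A emits 30 × 600 = 18000 frames; B emits 30000/1001 × 600 = 18000000/1001.
Difference = 18000/1001 frames (≈ 17.9820); B is behind A.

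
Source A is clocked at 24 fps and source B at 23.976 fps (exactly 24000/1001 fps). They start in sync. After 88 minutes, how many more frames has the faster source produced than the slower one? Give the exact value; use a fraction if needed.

88 min = 5280 s.
A emits 24 × 5280 = 126720 frames; B emits 24000/1001 × 5280 = 11520000/91.
Difference = 11520/91 frames (≈ 126.5934); B is behind A.

11520/91 frames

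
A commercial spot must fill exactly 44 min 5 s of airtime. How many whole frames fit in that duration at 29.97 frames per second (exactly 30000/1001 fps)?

79270 frames

44 min 5 s = 2645 s.
Frames = 2645 × 30000/1001 = 79350000/1001 ≈ 79270.7293.
Complete frames: 79270.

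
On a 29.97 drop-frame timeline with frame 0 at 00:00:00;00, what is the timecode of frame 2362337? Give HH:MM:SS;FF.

Ten DF minutes hold 17982 frames, so frame 2362337 lies in block 131 (frames 2355642–2373623) with 6695 frames into that block.
The block's first minute is 1800 frames and the rest 1798 each; 6695 frames reaches minute 3, so 131 × 18 + 3 × 2 = 2364 labels have been skipped so far.
Adding those back, label number 2362337 + 2364 = 2364701 at 30 labels/s is 78823 s + 11 f = 21 h 53 min 43 s frame 11, i.e. 21:53:43;11.

21:53:43;11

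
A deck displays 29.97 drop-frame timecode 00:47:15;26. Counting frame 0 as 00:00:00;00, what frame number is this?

84990

Complete 10-minute blocks: 4, each 17982 frames → 71928.
Remaining 7 whole minutes in the current block: 1800 + 6 × 1798 = 12588 frames.
Within the current minute: 15 × 30 + 26 − 2 = 474 (labels ;00/;01 skipped at this minute). Total = 71928 + 12588 + 474 = 84990.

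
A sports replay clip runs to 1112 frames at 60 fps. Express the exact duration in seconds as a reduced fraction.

278/15 seconds

Running time = 1112 ÷ (60) = 1112 × 1/60 = 278/15 s.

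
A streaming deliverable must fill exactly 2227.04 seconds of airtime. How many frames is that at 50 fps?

Frames = 2227.04 × 50 = 111352.

111352 frames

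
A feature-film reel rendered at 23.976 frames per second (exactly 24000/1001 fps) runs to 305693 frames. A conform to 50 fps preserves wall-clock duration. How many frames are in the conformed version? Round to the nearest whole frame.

637497 frames

Frames at target rate = 305693 × (50) / (24000/1001) = 305998693/480 ≈ 637497.277.
Nearest whole frame: 637497.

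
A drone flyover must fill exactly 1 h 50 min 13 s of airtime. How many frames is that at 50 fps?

330650 frames

1 h 50 min 13 s = 6613 s.
Frames = 6613 × 50 = 330650.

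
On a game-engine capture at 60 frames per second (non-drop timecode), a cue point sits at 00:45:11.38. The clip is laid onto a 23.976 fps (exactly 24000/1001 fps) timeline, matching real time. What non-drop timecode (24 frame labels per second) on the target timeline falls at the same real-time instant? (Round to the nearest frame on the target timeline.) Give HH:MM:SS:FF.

00:45:08:22

Source frame index: (0×3600 + 45×60 + 11) × 60 + 38 = 162698.
Real time: 162698 / (60) = 81349/30 s.
Target frame: (81349/30) × (24000/1001) = 65079200/1001 ≈ 65014.186 → 65014.
At 24 labels/s: frame 65014 → 00:45:08:22.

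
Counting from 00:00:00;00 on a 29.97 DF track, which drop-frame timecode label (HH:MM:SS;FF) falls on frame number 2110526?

19:33:41;08

Ten DF minutes hold 17982 frames, so frame 2110526 lies in block 117 (frames 2103894–2121875) with 6632 frames into that block.
The block's first minute is 1800 frames and the rest 1798 each; 6632 frames reaches minute 3, so 117 × 18 + 3 × 2 = 2112 labels have been skipped so far.
Adding those back, label number 2110526 + 2112 = 2112638 at 30 labels/s is 70421 s + 8 f = 19 h 33 min 41 s frame 8, i.e. 19:33:41;08.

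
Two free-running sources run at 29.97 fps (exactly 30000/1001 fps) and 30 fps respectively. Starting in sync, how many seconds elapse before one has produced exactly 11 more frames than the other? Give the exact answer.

The gap grows by |30 − 30000/1001| = 30/1001 frames per second.
Time for a 11-frame gap: 11 ÷ (30/1001) = 11011/30 s.

11011/30 seconds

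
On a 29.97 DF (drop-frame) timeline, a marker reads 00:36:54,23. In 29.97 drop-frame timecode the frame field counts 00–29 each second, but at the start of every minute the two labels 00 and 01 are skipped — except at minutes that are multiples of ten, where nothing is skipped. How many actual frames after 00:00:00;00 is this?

66377

Complete 10-minute blocks: 3, each 17982 frames → 53946.
Remaining 6 whole minutes in the current block: 1800 + 5 × 1798 = 10790 frames.
Within the current minute: 54 × 30 + 23 − 2 = 1641 (labels ;00/;01 skipped at this minute). Total = 53946 + 10790 + 1641 = 66377.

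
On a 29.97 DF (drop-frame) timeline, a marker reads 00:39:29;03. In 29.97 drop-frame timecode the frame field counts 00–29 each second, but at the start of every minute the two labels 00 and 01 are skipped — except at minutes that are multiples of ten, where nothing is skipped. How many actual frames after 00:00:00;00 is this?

As if non-drop at 30 labels/s: (0 × 3600 + 39 × 60 + 29) × 30 + 3 = 71073.
Minute boundaries passed: 39; those not divisible by 10: 39 − 3 = 36; dropped labels = 2 × 36 = 72.
Actual frame index = 71073 − 72 = 71001.

71001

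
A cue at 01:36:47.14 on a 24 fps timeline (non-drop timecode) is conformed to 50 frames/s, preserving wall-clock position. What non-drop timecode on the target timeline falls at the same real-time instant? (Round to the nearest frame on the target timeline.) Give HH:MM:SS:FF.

Source frame index: (1×3600 + 36×60 + 47) × 24 + 14 = 139382.
Real time: 139382 / (24) = 69691/12 s.
Target frame: (69691/12) × (50) = 1742275/6 ≈ 290379.167 → 290379.
At 50 labels/s: frame 290379 → 01:36:47:29.

01:36:47:29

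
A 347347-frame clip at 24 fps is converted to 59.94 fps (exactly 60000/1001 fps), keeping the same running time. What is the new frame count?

Target frames = source frames × (target rate / source rate) = 347347 × (60000/1001)/(24) = 347347 × 2500/1001 = 867500.

867500 frames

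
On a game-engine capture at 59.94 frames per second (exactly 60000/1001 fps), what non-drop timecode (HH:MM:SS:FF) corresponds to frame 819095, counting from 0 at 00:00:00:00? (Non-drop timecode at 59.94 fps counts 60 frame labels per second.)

819095 ÷ 60 = 13651 full seconds, remainder 35 frames.
13651 s = 3 h 47 min 31 s.
Timecode: 03:47:31:35.

03:47:31:35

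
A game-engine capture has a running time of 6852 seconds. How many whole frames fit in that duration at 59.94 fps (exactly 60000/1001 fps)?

410709 frames

Frames = 6852 × 60000/1001 = 411120000/1001 ≈ 410709.2907.
Complete frames: 410709.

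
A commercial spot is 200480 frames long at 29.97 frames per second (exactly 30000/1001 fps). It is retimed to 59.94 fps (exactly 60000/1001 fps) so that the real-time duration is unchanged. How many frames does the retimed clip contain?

400960 frames

Target frames = source frames × (target rate / source rate) = 200480 × (60000/1001)/(30000/1001) = 200480 × 2 = 400960.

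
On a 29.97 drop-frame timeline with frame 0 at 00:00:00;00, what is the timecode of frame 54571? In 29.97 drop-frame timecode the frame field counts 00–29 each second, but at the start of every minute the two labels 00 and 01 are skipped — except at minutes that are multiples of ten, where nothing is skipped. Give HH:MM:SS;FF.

Ten DF minutes hold 17982 frames, so frame 54571 lies in block 3 (frames 53946–71927) with 625 frames into that block.
The block's first minute is 1800 frames and the rest 1798 each; 625 frames reaches minute 0, so 3 × 18 + 0 × 2 = 54 labels have been skipped so far.
Adding those back, label number 54571 + 54 = 54625 at 30 labels/s is 1820 s + 25 f = 0 h 30 min 20 s frame 25, i.e. 00:30:20;25.

00:30:20;25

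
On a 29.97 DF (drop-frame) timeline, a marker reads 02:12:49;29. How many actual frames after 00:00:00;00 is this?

238861

As if non-drop at 30 labels/s: (2 × 3600 + 12 × 60 + 49) × 30 + 29 = 239099.
Minute boundaries passed: 132; those not divisible by 10: 132 − 13 = 119; dropped labels = 2 × 119 = 238.
Actual frame index = 239099 − 238 = 238861.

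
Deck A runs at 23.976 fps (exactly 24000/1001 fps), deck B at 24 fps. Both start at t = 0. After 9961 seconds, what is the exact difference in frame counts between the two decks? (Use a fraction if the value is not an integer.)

A emits 24000/1001 × 9961 = 34152000/143 frames; B emits 24 × 9961 = 239064.
Difference = 34152/143 frames (≈ 238.8252); B is ahead of A.

34152/143 frames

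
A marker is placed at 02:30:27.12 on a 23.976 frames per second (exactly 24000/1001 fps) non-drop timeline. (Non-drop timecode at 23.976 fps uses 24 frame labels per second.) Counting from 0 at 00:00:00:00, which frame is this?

frame 216660

Total seconds to the label: (2 × 3600 + 30 × 60 + 27) = 9027.
Frame index = 9027 × 24 + 12 = 216660.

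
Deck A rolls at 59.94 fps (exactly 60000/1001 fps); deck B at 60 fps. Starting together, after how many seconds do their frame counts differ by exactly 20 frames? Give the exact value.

1001/3 seconds

The gap grows by |60 − 60000/1001| = 60/1001 frames per second.
Time for a 20-frame gap: 20 ÷ (60/1001) = 1001/3 s.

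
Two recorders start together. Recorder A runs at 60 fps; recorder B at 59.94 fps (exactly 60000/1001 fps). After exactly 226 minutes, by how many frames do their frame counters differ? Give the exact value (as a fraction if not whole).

226 min = 13560 s.
A emits 60 × 13560 = 813600 frames; B emits 60000/1001 × 13560 = 813600000/1001.
Difference = 813600/1001 frames (≈ 812.7872); B is behind A.

813600/1001 frames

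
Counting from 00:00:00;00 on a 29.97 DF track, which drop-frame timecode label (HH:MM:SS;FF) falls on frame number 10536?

00:05:51;16

Ten DF minutes hold 17982 frames, so frame 10536 lies in block 0 (frames 0–17981) with 10536 frames into that block.
The block's first minute is 1800 frames and the rest 1798 each; 10536 frames reaches minute 5, so 0 × 18 + 5 × 2 = 10 labels have been skipped so far.
Adding those back, label number 10536 + 10 = 10546 at 30 labels/s is 351 s + 16 f = 0 h 5 min 51 s frame 16, i.e. 00:05:51;16.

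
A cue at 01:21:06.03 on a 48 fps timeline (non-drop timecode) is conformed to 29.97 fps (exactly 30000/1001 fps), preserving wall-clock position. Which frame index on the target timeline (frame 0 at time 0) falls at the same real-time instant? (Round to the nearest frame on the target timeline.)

frame 145836

Source frame index: (1×3600 + 21×60 + 6) × 48 + 3 = 233571.
Real time: 233571 / (48) = 77857/16 s.
Target frame: (77857/16) × (30000/1001) = 11229375/77 ≈ 145836.039 → 145836.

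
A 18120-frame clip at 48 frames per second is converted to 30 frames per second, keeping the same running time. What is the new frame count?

11325 frames

Target frames = source frames × (target rate / source rate) = 18120 × (30)/(48) = 18120 × 5/8 = 11325.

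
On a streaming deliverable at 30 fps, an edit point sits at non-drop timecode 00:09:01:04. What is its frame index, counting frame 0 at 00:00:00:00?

frame 16234

Total seconds to the label: (0 × 3600 + 9 × 60 + 1) = 541.
Frame index = 541 × 30 + 4 = 16234.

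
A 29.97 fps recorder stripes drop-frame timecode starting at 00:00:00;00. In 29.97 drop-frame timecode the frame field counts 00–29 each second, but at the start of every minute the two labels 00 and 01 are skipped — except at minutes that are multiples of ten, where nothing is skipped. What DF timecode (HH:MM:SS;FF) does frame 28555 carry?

Ten DF minutes hold 17982 frames, so frame 28555 lies in block 1 (frames 17982–35963) with 10573 frames into that block.
The block's first minute is 1800 frames and the rest 1798 each; 10573 frames reaches minute 5, so 1 × 18 + 5 × 2 = 28 labels have been skipped so far.
Adding those back, label number 28555 + 28 = 28583 at 30 labels/s is 952 s + 23 f = 0 h 15 min 52 s frame 23, i.e. 00:15:52;23.

00:15:52;23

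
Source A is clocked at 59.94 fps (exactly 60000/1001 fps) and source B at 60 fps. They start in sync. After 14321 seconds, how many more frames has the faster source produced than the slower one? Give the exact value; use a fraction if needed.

859260/1001 frames

A emits 60000/1001 × 14321 = 859260000/1001 frames; B emits 60 × 14321 = 859260.
Difference = 859260/1001 frames (≈ 858.4016); B is ahead of A.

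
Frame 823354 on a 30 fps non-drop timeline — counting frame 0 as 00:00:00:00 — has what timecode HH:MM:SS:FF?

07:37:25:04

823354 ÷ 30 = 27445 full seconds, remainder 4 frames.
27445 s = 7 h 37 min 25 s.
Timecode: 07:37:25:04.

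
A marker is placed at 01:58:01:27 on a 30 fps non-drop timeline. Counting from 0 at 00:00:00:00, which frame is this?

Total seconds to the label: (1 × 3600 + 58 × 60 + 1) = 7081.
Frame index = 7081 × 30 + 27 = 212457.

212457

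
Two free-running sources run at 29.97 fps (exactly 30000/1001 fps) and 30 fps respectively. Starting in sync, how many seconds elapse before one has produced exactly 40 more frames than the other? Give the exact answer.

4004/3 seconds

The gap grows by |30 − 30000/1001| = 30/1001 frames per second.
Time for a 40-frame gap: 40 ÷ (30/1001) = 4004/3 s.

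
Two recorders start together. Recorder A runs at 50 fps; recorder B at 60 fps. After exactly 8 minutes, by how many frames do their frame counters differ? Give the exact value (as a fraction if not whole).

8 min = 480 s.
A emits 50 × 480 = 24000 frames; B emits 60 × 480 = 28800.
Difference = 4800 frames; B is ahead of A.

4800 frames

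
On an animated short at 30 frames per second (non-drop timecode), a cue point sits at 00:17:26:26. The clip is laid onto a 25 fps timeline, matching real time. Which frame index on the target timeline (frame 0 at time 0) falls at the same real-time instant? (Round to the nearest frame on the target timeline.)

frame 26172

Source frame index: (0×3600 + 17×60 + 26) × 30 + 26 = 31406.
Real time: 31406 / (30) = 15703/15 s.
Target frame: (15703/15) × (25) = 78515/3 ≈ 26171.667 → 26172.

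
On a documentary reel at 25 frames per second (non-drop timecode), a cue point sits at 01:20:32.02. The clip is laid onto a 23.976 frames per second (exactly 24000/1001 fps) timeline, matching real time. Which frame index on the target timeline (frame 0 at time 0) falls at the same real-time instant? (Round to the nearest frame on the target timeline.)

frame 115854

Source frame index: (1×3600 + 20×60 + 32) × 25 + 2 = 120802.
Real time: 120802 / (25) = 120802/25 s.
Target frame: (120802/25) × (24000/1001) = 10542720/91 ≈ 115854.066 → 115854.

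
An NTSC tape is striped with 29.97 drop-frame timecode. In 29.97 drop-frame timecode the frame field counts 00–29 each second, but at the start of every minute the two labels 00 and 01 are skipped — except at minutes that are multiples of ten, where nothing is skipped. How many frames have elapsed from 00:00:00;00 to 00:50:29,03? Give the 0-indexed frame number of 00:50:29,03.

As if non-drop at 30 labels/s: (0 × 3600 + 50 × 60 + 29) × 30 + 3 = 90873.
Minute boundaries passed: 50; those not divisible by 10: 50 − 5 = 45; dropped labels = 2 × 45 = 90.
Actual frame index = 90873 − 90 = 90783.

90783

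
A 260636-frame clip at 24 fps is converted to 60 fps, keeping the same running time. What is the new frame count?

Target frames = source frames × (target rate / source rate) = 260636 × (60)/(24) = 260636 × 5/2 = 651590.

651590 frames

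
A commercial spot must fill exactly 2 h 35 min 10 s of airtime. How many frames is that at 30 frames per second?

279300 frames

2 h 35 min 10 s = 9310 s.
Frames = 9310 × 30 = 279300.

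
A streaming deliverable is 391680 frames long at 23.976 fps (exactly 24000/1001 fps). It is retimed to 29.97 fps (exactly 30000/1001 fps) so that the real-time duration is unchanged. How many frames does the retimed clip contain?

489600 frames

Target frames = source frames × (target rate / source rate) = 391680 × (30000/1001)/(24000/1001) = 391680 × 5/4 = 489600.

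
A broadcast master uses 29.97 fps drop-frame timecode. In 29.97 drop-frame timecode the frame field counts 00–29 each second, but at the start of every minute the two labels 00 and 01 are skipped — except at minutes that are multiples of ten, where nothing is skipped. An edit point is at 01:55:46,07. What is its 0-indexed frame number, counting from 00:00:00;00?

208179

Complete 10-minute blocks: 11, each 17982 frames → 197802.
Remaining 5 whole minutes in the current block: 1800 + 4 × 1798 = 8992 frames.
Within the current minute: 46 × 30 + 7 − 2 = 1385 (labels ;00/;01 skipped at this minute). Total = 197802 + 8992 + 1385 = 208179.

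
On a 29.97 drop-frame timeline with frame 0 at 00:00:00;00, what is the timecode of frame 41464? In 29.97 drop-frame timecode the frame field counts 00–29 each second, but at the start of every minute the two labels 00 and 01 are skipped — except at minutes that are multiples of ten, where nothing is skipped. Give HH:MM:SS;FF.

00:23:03;16

Ten DF minutes hold 17982 frames, so frame 41464 lies in block 2 (frames 35964–53945) with 5500 frames into that block.
The block's first minute is 1800 frames and the rest 1798 each; 5500 frames reaches minute 3, so 2 × 18 + 3 × 2 = 42 labels have been skipped so far.
Adding those back, label number 41464 + 42 = 41506 at 30 labels/s is 1383 s + 16 f = 0 h 23 min 3 s frame 16, i.e. 00:23:03;16.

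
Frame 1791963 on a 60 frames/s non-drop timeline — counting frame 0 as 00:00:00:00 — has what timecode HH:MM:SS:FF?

08:17:46:03

1791963 ÷ 60 = 29866 full seconds, remainder 3 frames.
29866 s = 8 h 17 min 46 s.
Timecode: 08:17:46:03.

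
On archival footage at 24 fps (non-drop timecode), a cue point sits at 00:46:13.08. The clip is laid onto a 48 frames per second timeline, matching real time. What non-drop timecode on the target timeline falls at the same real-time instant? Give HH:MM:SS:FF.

Source frame index: (0×3600 + 46×60 + 13) × 24 + 8 = 66560.
Real time: 66560 / (24) = 8320/3 s.
Target frame: (8320/3) × (48) = 133120.
At 48 labels/s: frame 133120 → 00:46:13:16.

00:46:13:16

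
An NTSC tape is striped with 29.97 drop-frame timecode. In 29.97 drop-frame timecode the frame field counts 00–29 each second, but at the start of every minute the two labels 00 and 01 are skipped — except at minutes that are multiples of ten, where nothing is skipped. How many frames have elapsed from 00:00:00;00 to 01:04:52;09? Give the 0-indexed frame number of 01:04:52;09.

116653

As if non-drop at 30 labels/s: (1 × 3600 + 4 × 60 + 52) × 30 + 9 = 116769.
Minute boundaries passed: 64; those not divisible by 10: 64 − 6 = 58; dropped labels = 2 × 58 = 116.
Actual frame index = 116769 − 116 = 116653.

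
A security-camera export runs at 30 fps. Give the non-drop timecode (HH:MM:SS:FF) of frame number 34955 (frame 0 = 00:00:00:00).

34955 ÷ 30 = 1165 full seconds, remainder 5 frames.
1165 s = 0 h 19 min 25 s.
Timecode: 00:19:25:05.

00:19:25:05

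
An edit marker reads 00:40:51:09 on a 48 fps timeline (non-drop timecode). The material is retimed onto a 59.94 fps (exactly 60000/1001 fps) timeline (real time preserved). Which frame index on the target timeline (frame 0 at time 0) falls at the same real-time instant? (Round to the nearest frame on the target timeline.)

frame 146924

Source frame index: (0×3600 + 40×60 + 51) × 48 + 9 = 117657.
Real time: 117657 / (48) = 39219/16 s.
Target frame: (39219/16) × (60000/1001) = 147071250/1001 ≈ 146924.326 → 146924.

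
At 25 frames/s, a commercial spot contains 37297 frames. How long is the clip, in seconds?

1491.88 seconds

Running time = 37297 / (25) = 1491.88 s.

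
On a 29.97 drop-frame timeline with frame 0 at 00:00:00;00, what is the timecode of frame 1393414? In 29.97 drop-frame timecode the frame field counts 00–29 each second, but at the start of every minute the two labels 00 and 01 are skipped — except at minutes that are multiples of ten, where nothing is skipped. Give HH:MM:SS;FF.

Ten DF minutes hold 17982 frames, so frame 1393414 lies in block 77 (frames 1384614–1402595) with 8800 frames into that block.
The block's first minute is 1800 frames and the rest 1798 each; 8800 frames reaches minute 4, so 77 × 18 + 4 × 2 = 1394 labels have been skipped so far.
Adding those back, label number 1393414 + 1394 = 1394808 at 30 labels/s is 46493 s + 18 f = 12 h 54 min 53 s frame 18, i.e. 12:54:53;18.

12:54:53;18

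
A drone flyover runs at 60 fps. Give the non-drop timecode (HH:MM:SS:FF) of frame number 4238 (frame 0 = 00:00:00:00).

4238 ÷ 60 = 70 full seconds, remainder 38 frames.
70 s = 0 h 1 min 10 s.
Timecode: 00:01:10:38.

00:01:10:38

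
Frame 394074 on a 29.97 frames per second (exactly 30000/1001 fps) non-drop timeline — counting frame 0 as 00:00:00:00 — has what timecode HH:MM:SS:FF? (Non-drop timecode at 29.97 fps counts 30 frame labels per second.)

394074 ÷ 30 = 13135 full seconds, remainder 24 frames.
13135 s = 3 h 38 min 55 s.
Timecode: 03:38:55:24.

03:38:55:24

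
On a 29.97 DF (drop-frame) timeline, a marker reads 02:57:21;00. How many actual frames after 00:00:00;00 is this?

318910

Complete 10-minute blocks: 17, each 17982 frames → 305694.
Remaining 7 whole minutes in the current block: 1800 + 6 × 1798 = 12588 frames.
Within the current minute: 21 × 30 + 0 − 2 = 628 (labels ;00/;01 skipped at this minute). Total = 305694 + 12588 + 628 = 318910.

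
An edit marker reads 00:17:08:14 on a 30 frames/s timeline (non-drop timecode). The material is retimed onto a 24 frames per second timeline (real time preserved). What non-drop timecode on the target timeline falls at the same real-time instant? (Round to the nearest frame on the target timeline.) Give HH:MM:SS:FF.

00:17:08:11

Source frame index: (0×3600 + 17×60 + 8) × 30 + 14 = 30854.
Real time: 30854 / (30) = 15427/15 s.
Target frame: (15427/15) × (24) = 123416/5 ≈ 24683.200 → 24683.
At 24 labels/s: frame 24683 → 00:17:08:11.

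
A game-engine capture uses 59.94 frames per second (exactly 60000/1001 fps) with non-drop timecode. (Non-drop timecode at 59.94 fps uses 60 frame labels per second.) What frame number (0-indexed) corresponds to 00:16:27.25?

59245

Total seconds to the label: (0 × 3600 + 16 × 60 + 27) = 987.
Frame index = 987 × 60 + 25 = 59245.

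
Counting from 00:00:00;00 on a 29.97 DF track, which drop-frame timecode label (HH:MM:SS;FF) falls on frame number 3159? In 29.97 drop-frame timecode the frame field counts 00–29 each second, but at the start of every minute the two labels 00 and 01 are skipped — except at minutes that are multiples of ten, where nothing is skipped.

Ten DF minutes hold 17982 frames, so frame 3159 lies in block 0 (frames 0–17981) with 3159 frames into that block.
The block's first minute is 1800 frames and the rest 1798 each; 3159 frames reaches minute 1, so 0 × 18 + 1 × 2 = 2 labels have been skipped so far.
Adding those back, label number 3159 + 2 = 3161 at 30 labels/s is 105 s + 11 f = 0 h 1 min 45 s frame 11, i.e. 00:01:45;11.

00:01:45;11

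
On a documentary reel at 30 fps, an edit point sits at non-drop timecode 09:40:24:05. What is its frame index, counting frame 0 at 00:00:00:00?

frame 1044725

Total seconds to the label: (9 × 3600 + 40 × 60 + 24) = 34824.
Frame index = 34824 × 30 + 5 = 1044725.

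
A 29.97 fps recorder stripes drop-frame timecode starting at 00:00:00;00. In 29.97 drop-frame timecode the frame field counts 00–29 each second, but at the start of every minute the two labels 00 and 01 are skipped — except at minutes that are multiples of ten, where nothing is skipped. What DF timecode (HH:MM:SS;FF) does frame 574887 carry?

Each 10-minute DF block holds 10 × 60 × 30 − 9 × 2 = 17982 frames. 574887 ÷ 17982 → 31 full blocks, remainder 17445.
Within the partial block the first minute is 1800 frames and each further minute 1798, so 9 further minute boundaries passed. Total skipped labels = 18 × 31 + 2 × 9 = 576.
Non-drop label index = 574887 + 576 = 575463; at 30 labels/s that is 05:19:42:03, i.e. DF 05:19:42;03.

05:19:42;03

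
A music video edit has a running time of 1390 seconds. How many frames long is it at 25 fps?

34750 frames

Frames = 1390 × 25 = 34750.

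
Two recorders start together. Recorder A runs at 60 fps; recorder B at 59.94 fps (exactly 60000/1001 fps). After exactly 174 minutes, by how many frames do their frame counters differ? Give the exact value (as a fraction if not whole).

626400/1001 frames

174 min = 10440 s.
A emits 60 × 10440 = 626400 frames; B emits 60000/1001 × 10440 = 626400000/1001.
Difference = 626400/1001 frames (≈ 625.7742); B is behind A.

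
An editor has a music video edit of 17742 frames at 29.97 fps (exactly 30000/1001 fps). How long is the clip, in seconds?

591.9914 seconds

Running time = 17742 / (30000/1001) = 591.9914 s.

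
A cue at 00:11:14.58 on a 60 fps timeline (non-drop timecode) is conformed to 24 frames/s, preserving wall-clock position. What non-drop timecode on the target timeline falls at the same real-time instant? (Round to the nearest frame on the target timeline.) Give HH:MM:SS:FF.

00:11:14:23

Source frame index: (0×3600 + 11×60 + 14) × 60 + 58 = 40498.
Real time: 40498 / (60) = 20249/30 s.
Target frame: (20249/30) × (24) = 80996/5 ≈ 16199.200 → 16199.
At 24 labels/s: frame 16199 → 00:11:14:23.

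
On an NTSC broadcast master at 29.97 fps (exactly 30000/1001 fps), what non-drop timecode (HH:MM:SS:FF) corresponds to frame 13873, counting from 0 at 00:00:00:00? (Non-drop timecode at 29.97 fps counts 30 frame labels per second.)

00:07:42:13

13873 ÷ 30 = 462 full seconds, remainder 13 frames.
462 s = 0 h 7 min 42 s.
Timecode: 00:07:42:13.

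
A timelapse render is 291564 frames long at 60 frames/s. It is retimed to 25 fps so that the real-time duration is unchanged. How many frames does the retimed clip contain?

Target frames = source frames × (target rate / source rate) = 291564 × (25)/(60) = 291564 × 5/12 = 121485.

121485 frames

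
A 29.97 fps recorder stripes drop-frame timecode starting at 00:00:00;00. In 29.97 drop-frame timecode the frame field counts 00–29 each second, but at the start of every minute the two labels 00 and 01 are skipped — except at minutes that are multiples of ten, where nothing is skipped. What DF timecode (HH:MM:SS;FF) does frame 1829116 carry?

Each 10-minute DF block holds 10 × 60 × 30 − 9 × 2 = 17982 frames. 1829116 ÷ 17982 → 101 full blocks, remainder 12934.
Within the partial block the first minute is 1800 frames and each further minute 1798, so 7 further minute boundaries passed. Total skipped labels = 18 × 101 + 2 × 7 = 1832.
Non-drop label index = 1829116 + 1832 = 1830948; at 30 labels/s that is 16:57:11:18, i.e. DF 16:57:11;18.

16:57:11;18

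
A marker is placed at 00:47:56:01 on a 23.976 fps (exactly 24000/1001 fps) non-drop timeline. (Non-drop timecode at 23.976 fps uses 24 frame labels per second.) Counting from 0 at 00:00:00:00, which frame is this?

Total seconds to the label: (0 × 3600 + 47 × 60 + 56) = 2876.
Frame index = 2876 × 24 + 1 = 69025.

frame 69025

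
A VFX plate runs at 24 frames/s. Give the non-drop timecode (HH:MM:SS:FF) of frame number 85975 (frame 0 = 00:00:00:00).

00:59:42:07

85975 ÷ 24 = 3582 full seconds, remainder 7 frames.
3582 s = 0 h 59 min 42 s.
Timecode: 00:59:42:07.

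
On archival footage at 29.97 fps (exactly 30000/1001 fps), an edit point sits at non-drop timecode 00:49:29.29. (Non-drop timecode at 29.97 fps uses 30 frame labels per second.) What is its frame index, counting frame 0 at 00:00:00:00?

Total seconds to the label: (0 × 3600 + 49 × 60 + 29) = 2969.
Frame index = 2969 × 30 + 29 = 89099.

89099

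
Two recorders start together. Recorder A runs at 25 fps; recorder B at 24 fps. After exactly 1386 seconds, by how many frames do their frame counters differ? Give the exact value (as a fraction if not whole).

A emits 25 × 1386 = 34650 frames; B emits 24 × 1386 = 33264.
Difference = 1386 frames; B is behind A.

1386 frames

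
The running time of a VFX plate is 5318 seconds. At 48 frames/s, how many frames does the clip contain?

255264 frames

Frames = 5318 × 48 = 255264.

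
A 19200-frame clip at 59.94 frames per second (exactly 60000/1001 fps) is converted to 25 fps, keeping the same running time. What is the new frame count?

8008 frames

Target frames = source frames × (target rate / source rate) = 19200 × (25)/(60000/1001) = 19200 × 1001/2400 = 8008.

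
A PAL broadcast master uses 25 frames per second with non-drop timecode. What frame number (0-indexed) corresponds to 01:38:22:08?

147558

Total seconds to the label: (1 × 3600 + 38 × 60 + 22) = 5902.
Frame index = 5902 × 25 + 8 = 147558.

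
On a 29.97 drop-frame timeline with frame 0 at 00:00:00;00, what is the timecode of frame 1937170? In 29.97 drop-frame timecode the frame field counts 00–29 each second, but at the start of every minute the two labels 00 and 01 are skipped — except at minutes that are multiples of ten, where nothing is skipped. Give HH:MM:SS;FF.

17:57:17;00

Each 10-minute DF block holds 10 × 60 × 30 − 9 × 2 = 17982 frames. 1937170 ÷ 17982 → 107 full blocks, remainder 13096.
Within the partial block the first minute is 1800 frames and each further minute 1798, so 7 further minute boundaries passed. Total skipped labels = 18 × 107 + 2 × 7 = 1940.
Non-drop label index = 1937170 + 1940 = 1939110; at 30 labels/s that is 17:57:17:00, i.e. DF 17:57:17;00.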